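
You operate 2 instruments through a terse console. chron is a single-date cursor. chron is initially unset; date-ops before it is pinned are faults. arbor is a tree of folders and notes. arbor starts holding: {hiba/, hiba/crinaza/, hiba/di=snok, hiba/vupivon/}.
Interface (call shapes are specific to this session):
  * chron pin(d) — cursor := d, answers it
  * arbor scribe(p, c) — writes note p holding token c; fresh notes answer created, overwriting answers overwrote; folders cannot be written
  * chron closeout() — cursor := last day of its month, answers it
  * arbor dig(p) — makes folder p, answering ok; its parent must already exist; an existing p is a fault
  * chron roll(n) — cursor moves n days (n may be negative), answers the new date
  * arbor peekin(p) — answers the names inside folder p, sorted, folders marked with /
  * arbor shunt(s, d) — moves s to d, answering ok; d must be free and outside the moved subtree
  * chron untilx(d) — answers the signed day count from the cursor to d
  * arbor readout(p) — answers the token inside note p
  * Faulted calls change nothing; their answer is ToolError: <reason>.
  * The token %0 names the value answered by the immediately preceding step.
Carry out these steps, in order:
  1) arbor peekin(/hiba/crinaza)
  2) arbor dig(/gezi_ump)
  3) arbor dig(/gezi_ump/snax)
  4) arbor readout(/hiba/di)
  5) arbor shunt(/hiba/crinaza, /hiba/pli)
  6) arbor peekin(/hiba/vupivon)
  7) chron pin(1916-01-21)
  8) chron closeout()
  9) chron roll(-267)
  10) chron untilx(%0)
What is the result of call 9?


Answer: 1915-05-09

Derivation:
Act: arbor peekin[p='/hiba/crinaza']
Obs: []
Act: arbor dig[p='/gezi_ump']
Obs: ok
Act: arbor dig[p='/gezi_ump/snax']
Obs: ok
Act: arbor readout[p='/hiba/di']
Obs: snok
Act: arbor shunt[s='/hiba/crinaza'; d='/hiba/pli']
Obs: ok
Act: arbor peekin[p='/hiba/vupivon']
Obs: []
Act: chron pin[d='1916-01-21']
Obs: 1916-01-21
Act: chron closeout[]
Obs: 1916-01-31
Act: chron roll[n='-267']
Obs: 1915-05-09
Act: chron untilx[d='%0']
Obs: 0


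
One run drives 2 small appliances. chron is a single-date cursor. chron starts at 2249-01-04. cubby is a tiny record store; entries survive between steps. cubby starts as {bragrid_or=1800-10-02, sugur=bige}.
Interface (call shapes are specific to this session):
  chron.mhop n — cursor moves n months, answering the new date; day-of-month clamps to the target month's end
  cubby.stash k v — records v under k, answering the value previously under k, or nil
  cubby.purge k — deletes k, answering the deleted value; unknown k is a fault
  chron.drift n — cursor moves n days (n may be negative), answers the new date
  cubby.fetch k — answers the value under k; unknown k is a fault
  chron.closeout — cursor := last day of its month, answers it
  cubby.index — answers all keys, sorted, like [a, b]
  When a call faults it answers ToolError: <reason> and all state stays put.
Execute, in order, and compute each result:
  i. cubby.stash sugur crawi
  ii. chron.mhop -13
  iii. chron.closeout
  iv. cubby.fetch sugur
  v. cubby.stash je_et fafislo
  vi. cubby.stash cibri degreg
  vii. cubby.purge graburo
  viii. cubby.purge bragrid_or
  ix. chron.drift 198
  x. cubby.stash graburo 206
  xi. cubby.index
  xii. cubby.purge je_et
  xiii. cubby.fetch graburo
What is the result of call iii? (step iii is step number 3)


→ cubby.stash(k→sugur, v→crawi)
← bige
→ chron.mhop(n→-13)
← 2247-12-04
→ chron.closeout()
← 2247-12-31
→ cubby.fetch(k→sugur)
← crawi
→ cubby.stash(k→je_et, v→fafislo)
← nil
→ cubby.stash(k→cibri, v→degreg)
← nil
→ cubby.purge(k→graburo)
← ToolError: no such key graburo
→ cubby.purge(k→bragrid_or)
← 1800-10-02
→ chron.drift(n→198)
← 2248-07-16
→ cubby.stash(k→graburo, v→206)
← nil
→ cubby.index()
← [cibri, graburo, je_et, sugur]
→ cubby.purge(k→je_et)
← fafislo
→ cubby.fetch(k→graburo)
← 206

Answer: 2247-12-31


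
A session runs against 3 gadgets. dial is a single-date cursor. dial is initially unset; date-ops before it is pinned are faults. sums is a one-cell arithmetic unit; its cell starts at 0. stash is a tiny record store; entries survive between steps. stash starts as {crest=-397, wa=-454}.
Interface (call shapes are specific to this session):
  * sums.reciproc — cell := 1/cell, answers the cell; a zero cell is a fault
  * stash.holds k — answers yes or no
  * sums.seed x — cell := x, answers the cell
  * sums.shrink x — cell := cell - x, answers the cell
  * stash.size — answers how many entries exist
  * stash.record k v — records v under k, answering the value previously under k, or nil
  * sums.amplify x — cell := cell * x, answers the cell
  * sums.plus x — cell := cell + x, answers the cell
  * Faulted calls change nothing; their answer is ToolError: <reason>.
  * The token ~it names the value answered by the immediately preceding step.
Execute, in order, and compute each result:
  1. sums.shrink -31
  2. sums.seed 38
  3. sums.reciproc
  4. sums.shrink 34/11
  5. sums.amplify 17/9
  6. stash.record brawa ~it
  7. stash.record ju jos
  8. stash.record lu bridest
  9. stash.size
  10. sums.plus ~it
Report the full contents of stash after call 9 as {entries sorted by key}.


-- sums.shrink(-31) ~> 31
-- sums.seed(38) ~> 38
-- sums.reciproc() ~> 1/38
-- sums.shrink(34/11) ~> -1281/418
-- sums.amplify(17/9) ~> -7259/1254
-- stash.record(brawa, ~it) ~> nil
-- stash.record(ju, jos) ~> nil
-- stash.record(lu, bridest) ~> nil
-- stash.size() ~> 5
-- sums.plus(~it) ~> -989/1254

Answer: {brawa=-7259/1254, crest=-397, ju=jos, lu=bridest, wa=-454}


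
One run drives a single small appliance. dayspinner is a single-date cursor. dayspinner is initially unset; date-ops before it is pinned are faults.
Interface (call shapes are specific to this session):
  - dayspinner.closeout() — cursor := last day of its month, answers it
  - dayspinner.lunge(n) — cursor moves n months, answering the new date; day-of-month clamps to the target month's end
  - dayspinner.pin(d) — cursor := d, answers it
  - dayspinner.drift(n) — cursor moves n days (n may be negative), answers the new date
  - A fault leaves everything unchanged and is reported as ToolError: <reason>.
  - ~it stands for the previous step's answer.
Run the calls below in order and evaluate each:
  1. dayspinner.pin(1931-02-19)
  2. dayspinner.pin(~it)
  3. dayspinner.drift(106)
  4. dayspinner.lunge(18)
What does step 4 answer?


I call dayspinner.pin(d='1931-02-19'), yielding 1931-02-19.
Calling dayspinner.pin(d='~it'), giving 1931-02-19.
Then dayspinner.drift(n='106'), and observe 1931-06-05.
I try dayspinner.lunge(n='18'), yielding 1932-12-05.

Answer: 1932-12-05


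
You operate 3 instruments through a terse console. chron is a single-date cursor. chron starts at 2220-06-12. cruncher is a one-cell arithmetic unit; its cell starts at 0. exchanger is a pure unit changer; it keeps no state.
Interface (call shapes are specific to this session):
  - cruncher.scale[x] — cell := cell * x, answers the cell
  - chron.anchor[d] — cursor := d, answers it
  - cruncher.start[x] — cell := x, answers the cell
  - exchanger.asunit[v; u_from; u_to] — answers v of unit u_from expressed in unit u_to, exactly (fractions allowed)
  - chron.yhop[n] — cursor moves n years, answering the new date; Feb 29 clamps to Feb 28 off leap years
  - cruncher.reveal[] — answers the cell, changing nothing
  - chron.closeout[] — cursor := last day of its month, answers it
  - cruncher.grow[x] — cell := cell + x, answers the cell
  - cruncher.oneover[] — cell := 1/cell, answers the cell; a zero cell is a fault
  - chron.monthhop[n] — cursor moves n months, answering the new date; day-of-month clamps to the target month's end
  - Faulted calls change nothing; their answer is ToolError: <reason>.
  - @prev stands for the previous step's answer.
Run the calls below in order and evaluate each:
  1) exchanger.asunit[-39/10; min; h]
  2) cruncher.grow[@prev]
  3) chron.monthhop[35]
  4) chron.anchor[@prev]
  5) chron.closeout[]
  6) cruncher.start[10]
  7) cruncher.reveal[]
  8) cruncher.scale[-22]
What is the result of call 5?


Answer: 2223-05-31

Derivation:
CALL asunit[v='-39/10'; u_from='min'; u_to='h']
RET  -13/200
CALL grow[x='@prev']
RET  -13/200
CALL monthhop[n='35']
RET  2223-05-12
CALL anchor[d='@prev']
RET  2223-05-12
CALL closeout[]
RET  2223-05-31
CALL start[x='10']
RET  10
CALL reveal[]
RET  10
CALL scale[x='-22']
RET  -220


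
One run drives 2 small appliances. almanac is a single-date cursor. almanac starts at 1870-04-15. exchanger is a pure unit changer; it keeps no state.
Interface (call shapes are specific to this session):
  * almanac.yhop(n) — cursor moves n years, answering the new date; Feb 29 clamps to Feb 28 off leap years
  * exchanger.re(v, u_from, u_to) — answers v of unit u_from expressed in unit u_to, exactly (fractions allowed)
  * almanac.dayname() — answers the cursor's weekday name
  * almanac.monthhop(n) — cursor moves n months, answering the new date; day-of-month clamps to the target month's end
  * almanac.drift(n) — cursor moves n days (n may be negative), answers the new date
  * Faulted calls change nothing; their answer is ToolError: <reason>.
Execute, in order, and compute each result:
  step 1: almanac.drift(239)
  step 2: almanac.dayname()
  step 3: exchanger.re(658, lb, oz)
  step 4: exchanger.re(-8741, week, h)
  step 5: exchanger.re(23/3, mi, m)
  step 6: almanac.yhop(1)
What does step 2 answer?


Answer: Saturday

Derivation:
I try drift with n='239', → 1870-12-10.
Using dayname, giving Saturday.
Then re with v='658', u_from='lb', u_to='oz', and see 10528.
Now I run re with v='-8741', u_from='week', u_to='h', yielding -1468488.
Next I call re with v='23/3', u_from='mi', u_to='m', yielding 1542288/125.
I invoke yhop with n='1', and get 1871-12-10.


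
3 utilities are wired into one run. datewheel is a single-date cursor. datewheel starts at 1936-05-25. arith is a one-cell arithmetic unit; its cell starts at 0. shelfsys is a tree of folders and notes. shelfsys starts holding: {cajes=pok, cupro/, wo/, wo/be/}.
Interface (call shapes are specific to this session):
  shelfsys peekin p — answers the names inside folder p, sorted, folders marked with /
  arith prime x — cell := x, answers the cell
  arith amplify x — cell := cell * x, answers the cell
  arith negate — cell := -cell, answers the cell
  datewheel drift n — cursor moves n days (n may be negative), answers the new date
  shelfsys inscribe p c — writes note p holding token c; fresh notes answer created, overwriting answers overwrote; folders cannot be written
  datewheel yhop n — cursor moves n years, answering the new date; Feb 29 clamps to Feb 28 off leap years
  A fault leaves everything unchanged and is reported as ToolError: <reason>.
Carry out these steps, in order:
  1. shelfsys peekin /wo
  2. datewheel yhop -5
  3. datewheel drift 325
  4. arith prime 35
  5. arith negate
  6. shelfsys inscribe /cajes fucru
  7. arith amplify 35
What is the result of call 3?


Answer: 1932-04-14

Derivation:
// shelfsys peekin(p=/wo) => [be/]
// datewheel yhop(n=-5) => 1931-05-25
// datewheel drift(n=325) => 1932-04-14
// arith prime(x=35) => 35
// arith negate() => -35
// shelfsys inscribe(p=/cajes, c=fucru) => overwrote
// arith amplify(x=35) => -1225


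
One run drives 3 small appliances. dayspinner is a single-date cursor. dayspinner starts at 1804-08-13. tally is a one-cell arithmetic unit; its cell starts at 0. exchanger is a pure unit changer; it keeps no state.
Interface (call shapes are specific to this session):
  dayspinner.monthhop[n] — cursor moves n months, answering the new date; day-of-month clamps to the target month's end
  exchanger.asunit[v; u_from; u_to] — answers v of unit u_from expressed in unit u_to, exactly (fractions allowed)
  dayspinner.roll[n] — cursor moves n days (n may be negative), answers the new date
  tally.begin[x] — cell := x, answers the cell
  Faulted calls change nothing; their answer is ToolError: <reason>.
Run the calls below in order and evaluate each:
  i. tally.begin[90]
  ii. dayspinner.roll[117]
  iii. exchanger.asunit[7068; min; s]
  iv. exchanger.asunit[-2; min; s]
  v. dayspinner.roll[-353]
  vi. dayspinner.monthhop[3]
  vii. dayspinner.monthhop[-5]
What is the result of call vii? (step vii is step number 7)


Answer: 1803-10-21

Derivation:
$ tally.begin x: 90
  90
$ dayspinner.roll n: 117
  1804-12-08
$ exchanger.asunit v: 7068 u_from: min u_to: s
  424080
$ exchanger.asunit v: -2 u_from: min u_to: s
  -120
$ dayspinner.roll n: -353
  1803-12-21
$ dayspinner.monthhop n: 3
  1804-03-21
$ dayspinner.monthhop n: -5
  1803-10-21


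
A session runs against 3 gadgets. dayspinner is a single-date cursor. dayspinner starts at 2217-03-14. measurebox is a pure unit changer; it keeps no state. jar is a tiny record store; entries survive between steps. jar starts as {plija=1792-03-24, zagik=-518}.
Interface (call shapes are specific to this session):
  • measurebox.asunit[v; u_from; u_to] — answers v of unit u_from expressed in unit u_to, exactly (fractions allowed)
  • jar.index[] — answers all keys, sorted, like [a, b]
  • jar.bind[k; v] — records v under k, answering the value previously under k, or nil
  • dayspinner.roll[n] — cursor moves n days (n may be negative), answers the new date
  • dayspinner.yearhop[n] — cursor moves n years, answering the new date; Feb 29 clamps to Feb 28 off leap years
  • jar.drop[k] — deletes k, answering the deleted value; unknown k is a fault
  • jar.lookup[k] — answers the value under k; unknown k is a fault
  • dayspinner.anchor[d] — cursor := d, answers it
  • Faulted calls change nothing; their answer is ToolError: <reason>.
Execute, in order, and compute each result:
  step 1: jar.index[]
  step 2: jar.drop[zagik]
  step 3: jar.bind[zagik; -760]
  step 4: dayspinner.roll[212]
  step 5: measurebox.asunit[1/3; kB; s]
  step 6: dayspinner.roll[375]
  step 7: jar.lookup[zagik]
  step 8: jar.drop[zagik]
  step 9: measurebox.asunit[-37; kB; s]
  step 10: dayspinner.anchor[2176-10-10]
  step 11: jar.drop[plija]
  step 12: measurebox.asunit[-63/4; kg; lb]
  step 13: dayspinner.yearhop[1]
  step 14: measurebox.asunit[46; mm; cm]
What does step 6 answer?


Answer: 2218-10-22

Derivation:
>>> jar.index
  [plija, zagik]
>>> jar.drop k=zagik
  -518
>>> jar.bind k=zagik v=-760
  nil
>>> dayspinner.roll n=212
  2217-10-12
>>> measurebox.asunit v=1/3 u_from=kB u_to=s
  ToolError: incompatible units
>>> dayspinner.roll n=375
  2218-10-22
>>> jar.lookup k=zagik
  -760
>>> jar.drop k=zagik
  -760
>>> measurebox.asunit v=-37 u_from=kB u_to=s
  ToolError: incompatible units
>>> dayspinner.anchor d=2176-10-10
  2176-10-10
>>> jar.drop k=plija
  1792-03-24
>>> measurebox.asunit v=-63/4 u_from=kg u_to=lb
  -225000000/6479891
>>> dayspinner.yearhop n=1
  2177-10-10
>>> measurebox.asunit v=46 u_from=mm u_to=cm
  23/5


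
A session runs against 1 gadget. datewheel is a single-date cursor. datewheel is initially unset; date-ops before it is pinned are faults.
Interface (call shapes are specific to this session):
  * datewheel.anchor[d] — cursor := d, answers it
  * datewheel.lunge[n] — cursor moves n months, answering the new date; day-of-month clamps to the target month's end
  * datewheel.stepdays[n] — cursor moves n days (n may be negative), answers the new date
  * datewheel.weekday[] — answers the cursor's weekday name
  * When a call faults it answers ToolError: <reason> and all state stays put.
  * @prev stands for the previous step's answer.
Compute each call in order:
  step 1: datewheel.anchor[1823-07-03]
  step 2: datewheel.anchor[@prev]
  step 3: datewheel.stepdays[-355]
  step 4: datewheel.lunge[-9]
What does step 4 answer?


Answer: 1821-10-13

Derivation:
;; datewheel.anchor(d=1823-07-03) -> 1823-07-03
;; datewheel.anchor(d=@prev) -> 1823-07-03
;; datewheel.stepdays(n=-355) -> 1822-07-13
;; datewheel.lunge(n=-9) -> 1821-10-13


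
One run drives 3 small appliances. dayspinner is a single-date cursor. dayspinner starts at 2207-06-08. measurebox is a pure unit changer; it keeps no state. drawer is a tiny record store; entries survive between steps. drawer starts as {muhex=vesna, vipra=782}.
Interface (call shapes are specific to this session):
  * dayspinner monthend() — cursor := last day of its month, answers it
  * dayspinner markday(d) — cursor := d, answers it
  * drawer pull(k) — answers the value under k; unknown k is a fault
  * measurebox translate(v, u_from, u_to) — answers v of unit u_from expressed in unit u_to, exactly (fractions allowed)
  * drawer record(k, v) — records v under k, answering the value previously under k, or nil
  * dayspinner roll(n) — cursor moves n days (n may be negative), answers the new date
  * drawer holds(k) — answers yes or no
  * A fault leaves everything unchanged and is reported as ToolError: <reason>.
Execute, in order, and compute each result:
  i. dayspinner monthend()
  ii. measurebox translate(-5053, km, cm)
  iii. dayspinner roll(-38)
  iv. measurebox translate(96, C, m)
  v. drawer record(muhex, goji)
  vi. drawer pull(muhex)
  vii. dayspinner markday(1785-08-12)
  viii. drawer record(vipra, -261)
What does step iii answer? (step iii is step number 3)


// 1. dayspinner monthend() ~> 2207-06-30
// 2. measurebox translate(v='-5053', u_from='km', u_to='cm') ~> -505300000
// 3. dayspinner roll(n='-38') ~> 2207-05-23
// 4. measurebox translate(v='96', u_from='C', u_to='m') ~> ToolError: incompatible units
// 5. drawer record(k='muhex', v='goji') ~> vesna
// 6. drawer pull(k='muhex') ~> goji
// 7. dayspinner markday(d='1785-08-12') ~> 1785-08-12
// 8. drawer record(k='vipra', v='-261') ~> 782

Answer: 2207-05-23


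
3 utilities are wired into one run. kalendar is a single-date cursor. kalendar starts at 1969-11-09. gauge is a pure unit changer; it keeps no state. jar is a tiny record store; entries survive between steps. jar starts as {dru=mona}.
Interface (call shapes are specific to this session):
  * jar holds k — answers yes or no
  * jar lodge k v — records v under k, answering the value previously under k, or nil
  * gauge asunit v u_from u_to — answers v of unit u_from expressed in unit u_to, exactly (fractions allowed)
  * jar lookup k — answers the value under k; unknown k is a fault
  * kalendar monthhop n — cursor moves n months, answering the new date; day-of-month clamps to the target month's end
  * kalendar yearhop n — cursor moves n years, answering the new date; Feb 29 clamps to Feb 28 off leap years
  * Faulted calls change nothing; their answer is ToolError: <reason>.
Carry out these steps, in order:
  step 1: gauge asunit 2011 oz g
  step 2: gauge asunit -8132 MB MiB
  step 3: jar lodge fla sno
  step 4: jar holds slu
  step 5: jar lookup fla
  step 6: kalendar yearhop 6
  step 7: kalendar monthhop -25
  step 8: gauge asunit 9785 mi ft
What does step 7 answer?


I try gauge asunit using v=2011, u_from=oz, u_to=g, which returns 91217425607/1600000.
Then gauge asunit using v=-8132, u_from=MB, u_to=MiB, and get -31765625/4096.
I use jar lodge using k=fla, v=sno, and get nil.
I call jar holds using k=slu, — result: no.
Now I run jar lookup using k=fla, yielding sno.
Next I call kalendar yearhop using n=6, yielding 1975-11-09.
Now I run kalendar monthhop using n=-25, and see 1973-10-09.
I run gauge asunit using v=9785, u_from=mi, u_to=ft, and see 51664800.

Answer: 1973-10-09


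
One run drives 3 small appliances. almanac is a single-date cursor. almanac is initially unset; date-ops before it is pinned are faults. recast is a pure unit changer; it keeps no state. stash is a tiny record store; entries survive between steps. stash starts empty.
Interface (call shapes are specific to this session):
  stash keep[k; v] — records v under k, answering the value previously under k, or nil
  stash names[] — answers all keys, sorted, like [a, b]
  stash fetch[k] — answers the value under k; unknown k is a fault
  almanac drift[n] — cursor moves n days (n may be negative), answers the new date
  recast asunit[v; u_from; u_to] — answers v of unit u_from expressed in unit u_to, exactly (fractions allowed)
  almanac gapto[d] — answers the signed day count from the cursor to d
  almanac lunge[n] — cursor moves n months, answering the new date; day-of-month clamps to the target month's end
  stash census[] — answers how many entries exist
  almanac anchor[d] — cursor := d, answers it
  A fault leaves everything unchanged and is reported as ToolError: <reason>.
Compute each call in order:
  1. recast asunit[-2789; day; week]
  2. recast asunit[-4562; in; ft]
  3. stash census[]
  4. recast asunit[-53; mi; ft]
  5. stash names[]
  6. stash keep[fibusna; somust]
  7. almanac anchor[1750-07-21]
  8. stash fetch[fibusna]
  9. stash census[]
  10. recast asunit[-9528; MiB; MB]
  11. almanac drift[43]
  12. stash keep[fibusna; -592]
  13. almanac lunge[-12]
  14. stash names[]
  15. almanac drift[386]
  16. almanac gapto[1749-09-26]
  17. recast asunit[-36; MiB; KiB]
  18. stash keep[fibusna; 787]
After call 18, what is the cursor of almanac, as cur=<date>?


Answer: cur=1750-09-23

Derivation:
$ recast asunit v='-2789' u_from='day' u_to='week'
:: -2789/7
$ recast asunit v='-4562' u_from='in' u_to='ft'
:: -2281/6
$ stash census
:: 0
$ recast asunit v='-53' u_from='mi' u_to='ft'
:: -279840
$ stash names
:: []
$ stash keep k='fibusna' v='somust'
:: nil
$ almanac anchor d='1750-07-21'
:: 1750-07-21
$ stash fetch k='fibusna'
:: somust
$ stash census
:: 1
$ recast asunit v='-9528' u_from='MiB' u_to='MB'
:: -156106752/15625
$ almanac drift n='43'
:: 1750-09-02
$ stash keep k='fibusna' v='-592'
:: somust
$ almanac lunge n='-12'
:: 1749-09-02
$ stash names
:: [fibusna]
$ almanac drift n='386'
:: 1750-09-23
$ almanac gapto d='1749-09-26'
:: -362
$ recast asunit v='-36' u_from='MiB' u_to='KiB'
:: -36864
$ stash keep k='fibusna' v='787'
:: -592


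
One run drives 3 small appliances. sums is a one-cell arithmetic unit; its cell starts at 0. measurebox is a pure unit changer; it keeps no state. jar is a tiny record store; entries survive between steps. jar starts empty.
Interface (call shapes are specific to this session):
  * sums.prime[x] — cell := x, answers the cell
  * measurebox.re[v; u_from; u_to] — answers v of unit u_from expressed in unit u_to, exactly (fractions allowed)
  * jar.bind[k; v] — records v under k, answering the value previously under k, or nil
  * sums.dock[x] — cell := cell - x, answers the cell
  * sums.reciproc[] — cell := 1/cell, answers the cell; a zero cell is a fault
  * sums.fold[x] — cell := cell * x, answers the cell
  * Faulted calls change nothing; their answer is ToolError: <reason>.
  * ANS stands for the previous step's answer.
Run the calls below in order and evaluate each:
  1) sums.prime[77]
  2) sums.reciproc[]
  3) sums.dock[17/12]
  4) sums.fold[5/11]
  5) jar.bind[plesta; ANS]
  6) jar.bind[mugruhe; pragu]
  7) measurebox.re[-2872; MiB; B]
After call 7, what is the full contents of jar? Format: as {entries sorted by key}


Answer: {mugruhe=pragu, plesta=-6485/10164}

Derivation:
;; sums.prime(x→77) => 77
;; sums.reciproc() => 1/77
;; sums.dock(x→17/12) => -1297/924
;; sums.fold(x→5/11) => -6485/10164
;; jar.bind(k→plesta, v→ANS) => nil
;; jar.bind(k→mugruhe, v→pragu) => nil
;; measurebox.re(v→-2872, u_from→MiB, u_to→B) => -3011510272


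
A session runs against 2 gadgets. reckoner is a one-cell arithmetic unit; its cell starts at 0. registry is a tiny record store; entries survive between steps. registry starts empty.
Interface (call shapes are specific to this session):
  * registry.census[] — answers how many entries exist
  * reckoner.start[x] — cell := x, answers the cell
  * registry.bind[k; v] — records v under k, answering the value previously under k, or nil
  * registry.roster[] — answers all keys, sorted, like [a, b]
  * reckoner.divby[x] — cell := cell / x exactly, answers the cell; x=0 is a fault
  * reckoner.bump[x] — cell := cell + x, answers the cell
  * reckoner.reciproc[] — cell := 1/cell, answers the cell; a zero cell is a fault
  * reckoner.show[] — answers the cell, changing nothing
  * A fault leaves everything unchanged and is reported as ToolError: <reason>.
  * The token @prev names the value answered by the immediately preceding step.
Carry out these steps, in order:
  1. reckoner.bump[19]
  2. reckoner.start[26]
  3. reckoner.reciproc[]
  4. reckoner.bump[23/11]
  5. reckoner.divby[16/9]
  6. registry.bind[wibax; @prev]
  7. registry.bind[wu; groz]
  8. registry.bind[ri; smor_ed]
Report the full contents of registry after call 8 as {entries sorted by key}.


I try bump passing x=19, and get 19.
I invoke start passing x=26, → 26.
Calling reciproc, and get 1/26.
Next I call bump passing x=23/11: 609/286.
I invoke divby passing x=16/9, yielding 5481/4576.
Using bind passing k=wibax, v=@prev, which returns nil.
Then bind passing k=wu, v=groz, giving nil.
Invoking bind passing k=ri, v=smor_ed: nil.

Answer: {ri=smor_ed, wibax=5481/4576, wu=groz}


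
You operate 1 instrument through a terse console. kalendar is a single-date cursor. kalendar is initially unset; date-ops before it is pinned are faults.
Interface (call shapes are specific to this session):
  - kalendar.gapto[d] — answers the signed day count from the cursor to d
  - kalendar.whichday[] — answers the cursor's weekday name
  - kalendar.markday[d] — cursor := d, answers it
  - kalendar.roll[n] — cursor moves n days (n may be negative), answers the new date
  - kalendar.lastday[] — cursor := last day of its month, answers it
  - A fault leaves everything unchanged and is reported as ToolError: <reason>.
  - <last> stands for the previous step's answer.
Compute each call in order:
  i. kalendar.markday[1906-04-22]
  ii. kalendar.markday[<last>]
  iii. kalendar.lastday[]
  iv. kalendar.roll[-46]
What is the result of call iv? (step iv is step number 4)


Answer: 1906-03-15

Derivation:
·→ kalendar.markday(1906-04-22)
·← 1906-04-22
·→ kalendar.markday(<last>)
·← 1906-04-22
·→ kalendar.lastday()
·← 1906-04-30
·→ kalendar.roll(-46)
·← 1906-03-15


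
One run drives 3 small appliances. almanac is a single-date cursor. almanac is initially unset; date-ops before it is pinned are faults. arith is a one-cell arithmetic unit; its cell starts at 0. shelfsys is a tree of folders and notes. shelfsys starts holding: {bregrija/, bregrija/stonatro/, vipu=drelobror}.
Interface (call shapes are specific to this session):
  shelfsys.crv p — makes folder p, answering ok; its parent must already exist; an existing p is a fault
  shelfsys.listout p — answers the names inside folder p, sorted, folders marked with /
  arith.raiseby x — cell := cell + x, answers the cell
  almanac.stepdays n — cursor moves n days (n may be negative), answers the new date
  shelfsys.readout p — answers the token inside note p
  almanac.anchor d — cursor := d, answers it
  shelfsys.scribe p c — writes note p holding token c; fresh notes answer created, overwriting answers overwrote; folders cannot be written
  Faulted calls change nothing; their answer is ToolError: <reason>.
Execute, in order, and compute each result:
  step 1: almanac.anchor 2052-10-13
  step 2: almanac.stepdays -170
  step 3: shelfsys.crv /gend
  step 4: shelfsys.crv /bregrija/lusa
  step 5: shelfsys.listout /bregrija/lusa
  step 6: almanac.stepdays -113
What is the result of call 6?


Act: almanac.anchor[d: 2052-10-13]
Obs: 2052-10-13
Act: almanac.stepdays[n: -170]
Obs: 2052-04-26
Act: shelfsys.crv[p: /gend]
Obs: ok
Act: shelfsys.crv[p: /bregrija/lusa]
Obs: ok
Act: shelfsys.listout[p: /bregrija/lusa]
Obs: []
Act: almanac.stepdays[n: -113]
Obs: 2052-01-04

Answer: 2052-01-04


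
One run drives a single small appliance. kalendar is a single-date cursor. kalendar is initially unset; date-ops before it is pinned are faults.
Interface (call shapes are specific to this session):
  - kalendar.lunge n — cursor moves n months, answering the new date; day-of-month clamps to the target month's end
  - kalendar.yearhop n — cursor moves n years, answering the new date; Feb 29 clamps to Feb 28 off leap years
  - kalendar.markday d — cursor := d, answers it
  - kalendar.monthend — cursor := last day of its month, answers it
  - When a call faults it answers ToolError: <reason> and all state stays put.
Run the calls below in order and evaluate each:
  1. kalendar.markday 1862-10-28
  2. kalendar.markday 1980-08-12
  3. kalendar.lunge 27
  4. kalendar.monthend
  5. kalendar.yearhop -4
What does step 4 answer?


Do: kalendar.markday[1862-10-28]
See: 1862-10-28
Do: kalendar.markday[1980-08-12]
See: 1980-08-12
Do: kalendar.lunge[27]
See: 1982-11-12
Do: kalendar.monthend[]
See: 1982-11-30
Do: kalendar.yearhop[-4]
See: 1978-11-30

Answer: 1982-11-30


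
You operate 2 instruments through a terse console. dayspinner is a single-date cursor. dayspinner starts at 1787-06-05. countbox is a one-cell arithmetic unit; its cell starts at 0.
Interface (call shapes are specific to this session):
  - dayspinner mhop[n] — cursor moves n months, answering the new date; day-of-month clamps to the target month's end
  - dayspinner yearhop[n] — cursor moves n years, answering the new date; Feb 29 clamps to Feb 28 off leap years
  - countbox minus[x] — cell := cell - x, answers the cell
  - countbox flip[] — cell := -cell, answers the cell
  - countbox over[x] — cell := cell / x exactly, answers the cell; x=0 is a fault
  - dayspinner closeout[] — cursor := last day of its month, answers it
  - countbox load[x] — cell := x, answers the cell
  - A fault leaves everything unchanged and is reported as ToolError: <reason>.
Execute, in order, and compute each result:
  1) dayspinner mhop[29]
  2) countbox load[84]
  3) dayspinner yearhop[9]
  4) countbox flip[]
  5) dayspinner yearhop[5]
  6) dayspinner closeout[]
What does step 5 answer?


-- dayspinner mhop(n='29') : 1789-11-05
-- countbox load(x='84') : 84
-- dayspinner yearhop(n='9') : 1798-11-05
-- countbox flip() : -84
-- dayspinner yearhop(n='5') : 1803-11-05
-- dayspinner closeout() : 1803-11-30

Answer: 1803-11-05


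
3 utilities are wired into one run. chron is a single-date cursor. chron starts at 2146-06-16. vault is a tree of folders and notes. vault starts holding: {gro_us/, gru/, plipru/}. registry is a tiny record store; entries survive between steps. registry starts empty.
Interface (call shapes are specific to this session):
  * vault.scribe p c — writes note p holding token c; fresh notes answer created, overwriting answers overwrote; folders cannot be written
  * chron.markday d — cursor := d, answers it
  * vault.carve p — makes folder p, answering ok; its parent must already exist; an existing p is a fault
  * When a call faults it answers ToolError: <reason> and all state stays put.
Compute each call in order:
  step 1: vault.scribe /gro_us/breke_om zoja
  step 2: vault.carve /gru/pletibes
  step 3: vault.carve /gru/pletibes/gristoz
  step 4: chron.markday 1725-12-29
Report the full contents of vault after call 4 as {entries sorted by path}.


I try vault.scribe(p='/gro_us/breke_om', c='zoja'), giving created.
Now I run vault.carve(p='/gru/pletibes'), and observe ok.
I run vault.carve(p='/gru/pletibes/gristoz'), and get ok.
I invoke chron.markday(d='1725-12-29'), → 1725-12-29.

Answer: {gro_us/, gro_us/breke_om=zoja, gru/, gru/pletibes/, gru/pletibes/gristoz/, plipru/}


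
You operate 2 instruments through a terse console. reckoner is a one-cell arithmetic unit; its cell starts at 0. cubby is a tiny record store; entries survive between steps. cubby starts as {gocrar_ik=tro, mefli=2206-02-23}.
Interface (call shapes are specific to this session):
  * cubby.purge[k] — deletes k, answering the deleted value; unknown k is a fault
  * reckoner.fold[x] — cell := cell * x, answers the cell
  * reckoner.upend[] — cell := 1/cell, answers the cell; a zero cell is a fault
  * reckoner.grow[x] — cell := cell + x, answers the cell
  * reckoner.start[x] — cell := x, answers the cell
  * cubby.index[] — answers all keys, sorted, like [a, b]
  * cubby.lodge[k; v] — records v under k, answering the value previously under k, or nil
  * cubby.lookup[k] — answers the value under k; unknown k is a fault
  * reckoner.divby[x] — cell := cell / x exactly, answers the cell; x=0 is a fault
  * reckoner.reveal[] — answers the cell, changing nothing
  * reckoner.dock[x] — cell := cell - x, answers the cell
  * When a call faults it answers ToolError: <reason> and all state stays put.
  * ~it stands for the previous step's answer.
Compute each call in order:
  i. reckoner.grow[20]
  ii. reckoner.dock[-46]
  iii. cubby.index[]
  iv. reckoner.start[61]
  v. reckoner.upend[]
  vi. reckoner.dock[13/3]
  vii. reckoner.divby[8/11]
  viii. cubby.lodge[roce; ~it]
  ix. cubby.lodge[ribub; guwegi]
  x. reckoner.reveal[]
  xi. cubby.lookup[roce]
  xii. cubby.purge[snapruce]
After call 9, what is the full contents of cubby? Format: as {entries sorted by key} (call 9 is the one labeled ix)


Answer: {gocrar_ik=tro, mefli=2206-02-23, ribub=guwegi, roce=-4345/732}

Derivation:
-- 1. reckoner.grow(x='20') -> 20
-- 2. reckoner.dock(x='-46') -> 66
-- 3. cubby.index() -> [gocrar_ik, mefli]
-- 4. reckoner.start(x='61') -> 61
-- 5. reckoner.upend() -> 1/61
-- 6. reckoner.dock(x='13/3') -> -790/183
-- 7. reckoner.divby(x='8/11') -> -4345/732
-- 8. cubby.lodge(k='roce', v='~it') -> nil
-- 9. cubby.lodge(k='ribub', v='guwegi') -> nil
-- 10. reckoner.reveal() -> -4345/732
-- 11. cubby.lookup(k='roce') -> -4345/732
-- 12. cubby.purge(k='snapruce') -> ToolError: no such key snapruce


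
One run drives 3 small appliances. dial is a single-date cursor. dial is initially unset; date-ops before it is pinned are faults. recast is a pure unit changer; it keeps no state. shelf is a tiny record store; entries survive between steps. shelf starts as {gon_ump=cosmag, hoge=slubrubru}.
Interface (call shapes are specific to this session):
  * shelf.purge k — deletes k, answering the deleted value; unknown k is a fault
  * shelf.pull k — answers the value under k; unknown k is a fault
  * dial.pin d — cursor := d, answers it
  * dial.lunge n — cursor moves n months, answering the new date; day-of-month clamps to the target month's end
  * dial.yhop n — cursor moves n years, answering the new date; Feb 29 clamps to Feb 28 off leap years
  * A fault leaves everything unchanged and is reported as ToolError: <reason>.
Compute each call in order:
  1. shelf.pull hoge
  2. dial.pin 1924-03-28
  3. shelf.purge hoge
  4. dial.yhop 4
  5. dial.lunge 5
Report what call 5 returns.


Answer: 1928-08-28

Derivation:
==> pull(k: hoge)
<== slubrubru
==> pin(d: 1924-03-28)
<== 1924-03-28
==> purge(k: hoge)
<== slubrubru
==> yhop(n: 4)
<== 1928-03-28
==> lunge(n: 5)
<== 1928-08-28


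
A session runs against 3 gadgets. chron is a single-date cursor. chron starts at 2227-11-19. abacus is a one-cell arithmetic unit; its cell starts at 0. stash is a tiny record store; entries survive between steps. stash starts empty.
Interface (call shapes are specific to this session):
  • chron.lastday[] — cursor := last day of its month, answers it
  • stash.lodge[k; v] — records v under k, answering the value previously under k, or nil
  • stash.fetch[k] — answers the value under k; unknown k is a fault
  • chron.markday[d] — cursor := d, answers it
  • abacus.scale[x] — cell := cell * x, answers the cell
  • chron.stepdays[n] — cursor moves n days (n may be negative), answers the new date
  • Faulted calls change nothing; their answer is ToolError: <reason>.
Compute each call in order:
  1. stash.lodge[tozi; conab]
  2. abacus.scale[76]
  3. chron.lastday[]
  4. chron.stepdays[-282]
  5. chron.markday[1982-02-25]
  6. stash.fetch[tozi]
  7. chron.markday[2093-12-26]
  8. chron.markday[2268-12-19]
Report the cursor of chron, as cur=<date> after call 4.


Answer: cur=2227-02-21

Derivation:
! 1. stash.lodge(tozi, conab) == nil
! 2. abacus.scale(76) == 0
! 3. chron.lastday() == 2227-11-30
! 4. chron.stepdays(-282) == 2227-02-21
! 5. chron.markday(1982-02-25) == 1982-02-25
! 6. stash.fetch(tozi) == conab
! 7. chron.markday(2093-12-26) == 2093-12-26
! 8. chron.markday(2268-12-19) == 2268-12-19


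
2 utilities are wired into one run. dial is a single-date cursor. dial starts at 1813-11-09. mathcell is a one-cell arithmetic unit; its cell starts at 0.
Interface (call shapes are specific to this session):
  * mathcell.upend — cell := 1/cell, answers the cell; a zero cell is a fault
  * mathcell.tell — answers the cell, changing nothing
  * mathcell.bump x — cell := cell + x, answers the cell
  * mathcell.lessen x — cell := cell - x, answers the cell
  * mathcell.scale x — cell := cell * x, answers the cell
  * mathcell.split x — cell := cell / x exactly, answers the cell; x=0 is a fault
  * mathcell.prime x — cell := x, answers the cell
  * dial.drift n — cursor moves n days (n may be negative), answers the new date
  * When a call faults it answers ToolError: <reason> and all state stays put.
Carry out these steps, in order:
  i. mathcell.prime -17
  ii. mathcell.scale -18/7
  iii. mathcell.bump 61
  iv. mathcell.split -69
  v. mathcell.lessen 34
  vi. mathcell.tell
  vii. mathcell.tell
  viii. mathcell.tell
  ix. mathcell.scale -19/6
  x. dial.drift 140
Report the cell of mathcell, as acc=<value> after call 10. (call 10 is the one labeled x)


> mathcell.prime -17
[out] -17
> mathcell.scale -18/7
[out] 306/7
> mathcell.bump 61
[out] 733/7
> mathcell.split -69
[out] -733/483
> mathcell.lessen 34
[out] -17155/483
> mathcell.tell
[out] -17155/483
> mathcell.tell
[out] -17155/483
> mathcell.tell
[out] -17155/483
> mathcell.scale -19/6
[out] 325945/2898
> dial.drift 140
[out] 1814-03-29

Answer: acc=325945/2898


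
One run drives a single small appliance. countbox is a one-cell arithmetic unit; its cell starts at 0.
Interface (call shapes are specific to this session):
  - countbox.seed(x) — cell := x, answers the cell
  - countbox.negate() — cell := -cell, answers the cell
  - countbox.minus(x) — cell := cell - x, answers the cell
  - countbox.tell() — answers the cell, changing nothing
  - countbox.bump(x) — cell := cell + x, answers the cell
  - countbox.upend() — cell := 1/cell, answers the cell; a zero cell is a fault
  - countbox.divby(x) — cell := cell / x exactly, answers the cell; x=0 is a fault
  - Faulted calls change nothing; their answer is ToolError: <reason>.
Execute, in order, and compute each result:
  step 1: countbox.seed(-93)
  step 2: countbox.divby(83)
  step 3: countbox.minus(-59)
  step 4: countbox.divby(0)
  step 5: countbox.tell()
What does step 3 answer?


Answer: 4804/83

Derivation:
I run countbox.seed passing x→-93, and get -93.
I call countbox.divby passing x→83, and get -93/83.
I invoke countbox.minus passing x→-59, giving 4804/83.
I run countbox.divby passing x→0, which returns ToolError: division by zero.
I try countbox.tell(), — result: 4804/83.


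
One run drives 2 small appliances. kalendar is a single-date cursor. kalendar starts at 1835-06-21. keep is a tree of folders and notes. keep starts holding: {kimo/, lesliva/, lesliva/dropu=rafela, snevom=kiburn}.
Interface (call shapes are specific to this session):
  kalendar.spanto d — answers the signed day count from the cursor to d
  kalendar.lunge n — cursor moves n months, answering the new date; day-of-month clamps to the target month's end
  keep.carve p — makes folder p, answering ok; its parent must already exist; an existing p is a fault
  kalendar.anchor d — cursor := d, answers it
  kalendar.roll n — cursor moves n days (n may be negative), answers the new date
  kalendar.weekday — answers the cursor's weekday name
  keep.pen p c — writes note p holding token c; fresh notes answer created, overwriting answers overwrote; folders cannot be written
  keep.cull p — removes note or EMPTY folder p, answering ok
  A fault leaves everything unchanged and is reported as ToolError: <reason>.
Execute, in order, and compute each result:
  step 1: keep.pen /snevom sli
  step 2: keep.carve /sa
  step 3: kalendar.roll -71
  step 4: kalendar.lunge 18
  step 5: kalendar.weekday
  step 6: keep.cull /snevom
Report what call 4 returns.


Answer: 1836-10-11

Derivation:
[in] keep.pen p='/snevom' c='sli'
  overwrote
[in] keep.carve p='/sa'
  ok
[in] kalendar.roll n='-71'
  1835-04-11
[in] kalendar.lunge n='18'
  1836-10-11
[in] kalendar.weekday
  Tuesday
[in] keep.cull p='/snevom'
  ok
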